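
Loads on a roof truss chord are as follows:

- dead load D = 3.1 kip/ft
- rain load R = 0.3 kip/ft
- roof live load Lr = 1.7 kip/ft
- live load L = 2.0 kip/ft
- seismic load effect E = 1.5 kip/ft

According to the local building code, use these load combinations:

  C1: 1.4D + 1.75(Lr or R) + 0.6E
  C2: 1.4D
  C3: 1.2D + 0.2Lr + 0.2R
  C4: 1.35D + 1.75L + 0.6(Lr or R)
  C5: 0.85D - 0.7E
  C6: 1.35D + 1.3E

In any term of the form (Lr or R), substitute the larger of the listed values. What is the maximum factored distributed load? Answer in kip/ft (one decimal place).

8.7 kip/ft

(Lr or R) → Lr = 1.7 kip/ft.
C1: 1.4(3.1) + 1.75(1.7) + 0.6(1.5) = 8.2
C2: 1.4(3.1) = 4.3
C3: 1.2(3.1) + 0.2(1.7) + 0.2(0.3) = 4.1
C4: 1.35(3.1) + 1.75(2.0) + 0.6(1.7) = 8.7
C5: 0.85(3.1) - 0.7(1.5) = 1.6
C6: 1.35(3.1) + 1.3(1.5) = 6.1
Maximum is from combination 4.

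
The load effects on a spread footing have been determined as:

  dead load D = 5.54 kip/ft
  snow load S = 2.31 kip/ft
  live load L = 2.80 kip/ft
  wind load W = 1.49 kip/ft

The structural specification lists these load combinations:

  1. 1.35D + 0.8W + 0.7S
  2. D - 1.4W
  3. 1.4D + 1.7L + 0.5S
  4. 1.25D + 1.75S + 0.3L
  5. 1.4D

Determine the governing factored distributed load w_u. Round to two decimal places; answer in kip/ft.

1. 1.35(5.54) + 0.8(1.49) + 0.7(2.31) = 10.29
2. 1.0(5.54) - 1.4(1.49) = 3.45
3. 1.4(5.54) + 1.7(2.80) + 0.5(2.31) = 13.67
4. 1.25(5.54) + 1.75(2.31) + 0.3(2.80) = 11.81
5. 1.4(5.54) = 7.76
The controlling combination is 3, giving 13.67 kip/ft.

13.67 kip/ft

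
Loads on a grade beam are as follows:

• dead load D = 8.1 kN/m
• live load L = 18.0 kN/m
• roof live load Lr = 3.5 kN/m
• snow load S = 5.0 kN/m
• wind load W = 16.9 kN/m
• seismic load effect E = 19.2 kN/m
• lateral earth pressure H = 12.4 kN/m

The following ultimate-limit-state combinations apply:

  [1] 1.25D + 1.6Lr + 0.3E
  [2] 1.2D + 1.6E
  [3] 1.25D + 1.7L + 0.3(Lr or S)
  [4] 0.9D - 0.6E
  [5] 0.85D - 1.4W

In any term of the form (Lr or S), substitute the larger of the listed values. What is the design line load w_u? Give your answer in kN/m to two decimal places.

(Lr or S) → S = 5.0 kN/m.
[1] 1.25(8.1) + 1.6(3.5) + 0.3(19.2) = 21.49
[2] 1.2(8.1) + 1.6(19.2) = 40.44
[3] 1.25(8.1) + 1.7(18.0) + 0.3(5.0) = 42.23
[4] 0.9(8.1) - 0.6(19.2) = -4.23
[5] 0.85(8.1) - 1.4(16.9) = -16.78
Combination 3 governs: w_u = 42.23 kN/m.

42.23 kN/m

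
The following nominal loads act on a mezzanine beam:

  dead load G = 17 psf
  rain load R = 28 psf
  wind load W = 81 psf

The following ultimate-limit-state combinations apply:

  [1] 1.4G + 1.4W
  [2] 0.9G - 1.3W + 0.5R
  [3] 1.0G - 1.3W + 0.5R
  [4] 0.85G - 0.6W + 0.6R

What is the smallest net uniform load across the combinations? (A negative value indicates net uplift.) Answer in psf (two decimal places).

-76.00 psf

[1] 1.4(17) + 1.4(81) = 23.80 + 113.40 = 137.20
[2] 0.9(17) - 1.3(81) + 0.5(28) = 15.30 - 105.30 + 14.00 = -76.00
[3] 1.0(17) - 1.3(81) + 0.5(28) = 17.00 - 105.30 + 14.00 = -74.30
[4] 0.85(17) - 0.6(81) + 0.6(28) = 14.45 - 48.60 + 16.80 = -17.35
Combination 2 gives the minimum: -76.00 psf.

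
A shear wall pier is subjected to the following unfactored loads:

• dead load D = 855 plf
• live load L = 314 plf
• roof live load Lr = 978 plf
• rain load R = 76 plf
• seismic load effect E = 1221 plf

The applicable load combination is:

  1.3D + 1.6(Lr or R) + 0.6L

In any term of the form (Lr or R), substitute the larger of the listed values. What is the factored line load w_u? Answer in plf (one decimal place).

2864.7 plf

(Lr or R) → Lr = 978 plf.
1.3(855) + 1.6(978) + 0.6(314) = 2864.7
w_u = 2864.7 plf.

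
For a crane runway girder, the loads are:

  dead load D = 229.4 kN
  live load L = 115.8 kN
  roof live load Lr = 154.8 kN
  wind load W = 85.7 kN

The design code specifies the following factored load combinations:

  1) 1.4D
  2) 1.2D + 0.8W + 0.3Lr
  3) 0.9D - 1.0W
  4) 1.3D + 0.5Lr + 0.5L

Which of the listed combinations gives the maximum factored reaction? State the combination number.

1) 1.4(229.4) = 321.16
2) 1.2(229.4) + 0.8(85.7) + 0.3(154.8) = 275.28 + 68.56 + 46.44 = 390.28
3) 0.9(229.4) - 1.0(85.7) = 206.46 - 85.70 = 120.76
4) 1.3(229.4) + 0.5(154.8) + 0.5(115.8) = 298.22 + 77.40 + 57.90 = 433.52
The largest value is 433.52 kN from combination 4.

Combination 4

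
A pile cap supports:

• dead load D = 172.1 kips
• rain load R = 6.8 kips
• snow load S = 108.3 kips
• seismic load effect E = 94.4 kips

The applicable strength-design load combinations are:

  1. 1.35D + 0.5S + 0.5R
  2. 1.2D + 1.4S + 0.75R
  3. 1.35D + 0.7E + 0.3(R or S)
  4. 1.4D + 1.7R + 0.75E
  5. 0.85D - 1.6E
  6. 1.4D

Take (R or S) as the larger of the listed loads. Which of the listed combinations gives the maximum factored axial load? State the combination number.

(R or S) → S = 108.3 kips.
1. 1.35(172.1) + 0.5(108.3) + 0.5(6.8) = 232.34 + 54.15 + 3.40 = 289.89
2. 1.2(172.1) + 1.4(108.3) + 0.75(6.8) = 206.52 + 151.62 + 5.10 = 363.24
3. 1.35(172.1) + 0.7(94.4) + 0.3(108.3) = 232.34 + 66.08 + 32.49 = 330.91
4. 1.4(172.1) + 1.7(6.8) + 0.75(94.4) = 240.94 + 11.56 + 70.80 = 323.30
5. 0.85(172.1) - 1.6(94.4) = -4.76
6. 1.4(172.1) = 240.94
The largest value is 363.24 kips from combination 2.

Combination 2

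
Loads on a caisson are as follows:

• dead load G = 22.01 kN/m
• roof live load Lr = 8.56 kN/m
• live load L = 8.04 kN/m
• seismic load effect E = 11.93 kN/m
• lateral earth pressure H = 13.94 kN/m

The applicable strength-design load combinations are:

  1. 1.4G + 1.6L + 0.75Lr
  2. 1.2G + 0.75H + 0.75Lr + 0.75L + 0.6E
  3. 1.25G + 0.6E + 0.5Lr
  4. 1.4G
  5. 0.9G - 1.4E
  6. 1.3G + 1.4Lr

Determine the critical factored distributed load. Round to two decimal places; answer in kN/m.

56.48 kN/m

1. 1.4(22.01) + 1.6(8.04) + 0.75(8.56) = 50.10
2. 1.2(22.01) + 0.75(13.94) + 0.75(8.56) + 0.75(8.04) + 0.6(11.93) = 26.41 + 10.46 + 6.42 + 6.03 + 7.16 = 56.48
3. 1.25(22.01) + 0.6(11.93) + 0.5(8.56) = 27.51 + 7.16 + 4.28 = 38.95
4. 1.4(22.01) = 30.81
5. 0.9(22.01) - 1.4(11.93) = 19.81 - 16.70 = 3.11
6. 1.3(22.01) + 1.4(8.56) = 40.60
Maximum is from combination 2.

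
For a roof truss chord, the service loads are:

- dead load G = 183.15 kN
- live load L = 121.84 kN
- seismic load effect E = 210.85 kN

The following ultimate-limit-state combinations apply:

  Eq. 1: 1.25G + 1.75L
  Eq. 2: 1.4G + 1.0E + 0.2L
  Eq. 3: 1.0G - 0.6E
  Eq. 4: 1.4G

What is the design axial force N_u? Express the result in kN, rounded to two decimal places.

491.63 kN

Eq. 1: 1.25(183.15) + 1.75(121.84) = 442.16
Eq. 2: 1.4(183.15) + 1.0(210.85) + 0.2(121.84) = 491.63
Eq. 3: 1.0(183.15) - 0.6(210.85) = 56.64
Eq. 4: 1.4(183.15) = 256.41
The controlling combination is 2, giving 491.63 kN.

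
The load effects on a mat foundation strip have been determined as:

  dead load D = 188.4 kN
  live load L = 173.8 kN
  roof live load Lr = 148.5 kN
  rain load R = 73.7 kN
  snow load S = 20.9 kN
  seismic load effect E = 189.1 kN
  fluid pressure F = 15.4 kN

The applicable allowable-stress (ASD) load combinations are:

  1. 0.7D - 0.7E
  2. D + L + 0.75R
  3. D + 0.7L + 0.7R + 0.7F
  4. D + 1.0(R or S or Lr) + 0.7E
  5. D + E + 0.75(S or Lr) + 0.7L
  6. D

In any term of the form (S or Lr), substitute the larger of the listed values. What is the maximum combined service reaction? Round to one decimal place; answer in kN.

610.5 kN

(R or S or Lr) → Lr = 148.5 kN; (S or Lr) → Lr = 148.5 kN.
1. 0.7(188.4) - 0.7(189.1) = 131.9 - 132.4 = -0.5
2. 1.0(188.4) + 1.0(173.8) + 0.75(73.7) = 188.4 + 173.8 + 55.3 = 417.5
3. 1.0(188.4) + 0.7(173.8) + 0.7(73.7) + 0.7(15.4) = 372.4
4. 1.0(188.4) + 1.0(148.5) + 0.7(189.1) = 188.4 + 148.5 + 132.4 = 469.3
5. 1.0(188.4) + 1.0(189.1) + 0.75(148.5) + 0.7(173.8) = 610.5
6. 1.0(188.4) = 188.4
The controlling combination is 5, giving 610.5 kN.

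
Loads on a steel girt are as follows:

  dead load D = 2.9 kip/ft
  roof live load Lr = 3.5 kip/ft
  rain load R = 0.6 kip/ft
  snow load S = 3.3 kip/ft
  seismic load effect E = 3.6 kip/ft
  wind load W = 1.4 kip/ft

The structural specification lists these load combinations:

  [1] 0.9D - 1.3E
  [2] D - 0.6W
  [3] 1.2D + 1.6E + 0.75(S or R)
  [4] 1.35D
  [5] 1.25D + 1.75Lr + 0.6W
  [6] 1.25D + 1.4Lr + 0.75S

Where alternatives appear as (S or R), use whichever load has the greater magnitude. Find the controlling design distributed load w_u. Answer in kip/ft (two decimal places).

(S or R) → S = 3.3 kip/ft.
[1] 0.9(2.9) - 1.3(3.6) = -2.07
[2] 1.0(2.9) - 0.6(1.4) = 2.06
[3] 1.2(2.9) + 1.6(3.6) + 0.75(3.3) = 11.72
[4] 1.35(2.9) = 3.92
[5] 1.25(2.9) + 1.75(3.5) + 0.6(1.4) = 10.59
[6] 1.25(2.9) + 1.4(3.5) + 0.75(3.3) = 11.00
Combination 3 governs: w_u = 11.72 kip/ft.

11.72 kip/ft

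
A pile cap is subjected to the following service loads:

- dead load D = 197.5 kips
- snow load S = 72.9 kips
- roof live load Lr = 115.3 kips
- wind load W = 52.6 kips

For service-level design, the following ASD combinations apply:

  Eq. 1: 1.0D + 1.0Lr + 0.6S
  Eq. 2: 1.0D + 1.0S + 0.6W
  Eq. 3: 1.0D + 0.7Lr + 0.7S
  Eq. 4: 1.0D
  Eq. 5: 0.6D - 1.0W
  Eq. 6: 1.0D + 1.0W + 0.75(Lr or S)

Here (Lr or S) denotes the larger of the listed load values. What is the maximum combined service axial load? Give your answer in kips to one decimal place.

(Lr or S) → Lr = 115.3 kips.
Eq. 1: 1.0(197.5) + 1.0(115.3) + 0.6(72.9) = 197.5 + 115.3 + 43.7 = 356.5
Eq. 2: 1.0(197.5) + 1.0(72.9) + 0.6(52.6) = 197.5 + 72.9 + 31.6 = 302.0
Eq. 3: 1.0(197.5) + 0.7(115.3) + 0.7(72.9) = 197.5 + 80.7 + 51.0 = 329.2
Eq. 4: 1.0(197.5) = 197.5
Eq. 5: 0.6(197.5) - 1.0(52.6) = 118.5 - 52.6 = 65.9
Eq. 6: 1.0(197.5) + 1.0(52.6) + 0.75(115.3) = 197.5 + 52.6 + 86.5 = 336.6
The controlling combination is 1, giving 356.5 kips.

356.5 kips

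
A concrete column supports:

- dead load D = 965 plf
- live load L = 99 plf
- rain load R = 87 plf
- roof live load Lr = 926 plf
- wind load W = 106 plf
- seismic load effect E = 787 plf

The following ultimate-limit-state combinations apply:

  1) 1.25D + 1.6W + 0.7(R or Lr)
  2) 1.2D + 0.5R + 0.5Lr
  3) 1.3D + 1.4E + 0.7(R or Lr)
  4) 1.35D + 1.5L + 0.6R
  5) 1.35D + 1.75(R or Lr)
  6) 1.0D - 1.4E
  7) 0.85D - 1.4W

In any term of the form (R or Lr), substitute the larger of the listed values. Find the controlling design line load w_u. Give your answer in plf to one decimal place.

3004.5 plf

(R or Lr) → Lr = 926 plf.
1) 1.25(965) + 1.6(106) + 0.7(926) = 1206.3 + 169.6 + 648.2 = 2024.1
2) 1.2(965) + 0.5(87) + 0.5(926) = 1158.0 + 43.5 + 463.0 = 1664.5
3) 1.3(965) + 1.4(787) + 0.7(926) = 1254.5 + 1101.8 + 648.2 = 3004.5
4) 1.35(965) + 1.5(99) + 0.6(87) = 1302.8 + 148.5 + 52.2 = 1503.5
5) 1.35(965) + 1.75(926) = 1302.8 + 1620.5 = 2923.3
6) 1.0(965) - 1.4(787) = 965.0 - 1101.8 = -136.8
7) 0.85(965) - 1.4(106) = 820.3 - 148.4 = 671.9
Combination 3 governs: w_u = 3004.5 plf.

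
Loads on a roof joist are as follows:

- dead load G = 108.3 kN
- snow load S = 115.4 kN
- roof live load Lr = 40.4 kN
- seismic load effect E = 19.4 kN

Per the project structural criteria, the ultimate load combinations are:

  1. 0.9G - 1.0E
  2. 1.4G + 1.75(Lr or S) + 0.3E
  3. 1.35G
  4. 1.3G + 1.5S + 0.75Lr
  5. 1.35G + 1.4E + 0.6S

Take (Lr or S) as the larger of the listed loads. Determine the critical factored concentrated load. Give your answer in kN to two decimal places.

359.39 kN

(Lr or S) → S = 115.4 kN.
1. 0.9(108.3) - 1.0(19.4) = 78.07
2. 1.4(108.3) + 1.75(115.4) + 0.3(19.4) = 359.39
3. 1.35(108.3) = 146.21
4. 1.3(108.3) + 1.5(115.4) + 0.75(40.4) = 344.19
5. 1.35(108.3) + 1.4(19.4) + 0.6(115.4) = 242.61
Maximum is from combination 2.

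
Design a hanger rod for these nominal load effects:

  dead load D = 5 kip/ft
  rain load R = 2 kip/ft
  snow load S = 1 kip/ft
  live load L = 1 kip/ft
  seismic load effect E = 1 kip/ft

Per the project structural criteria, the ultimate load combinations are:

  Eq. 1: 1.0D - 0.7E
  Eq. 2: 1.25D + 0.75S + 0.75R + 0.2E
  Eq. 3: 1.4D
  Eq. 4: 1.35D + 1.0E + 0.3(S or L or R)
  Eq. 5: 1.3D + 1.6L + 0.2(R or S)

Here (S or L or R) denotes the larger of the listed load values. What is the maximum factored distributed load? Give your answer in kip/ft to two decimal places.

(S or L or R) → R = 2 kip/ft; (R or S) → R = 2 kip/ft.
Eq. 1: 1.0(5) - 0.7(1) = 5.00 - 0.70 = 4.30
Eq. 2: 1.25(5) + 0.75(1) + 0.75(2) + 0.2(1) = 6.25 + 0.75 + 1.50 + 0.20 = 8.70
Eq. 3: 1.4(5) = 7.00
Eq. 4: 1.35(5) + 1.0(1) + 0.3(2) = 6.75 + 1.00 + 0.60 = 8.35
Eq. 5: 1.3(5) + 1.6(1) + 0.2(2) = 6.50 + 1.60 + 0.40 = 8.50
Maximum is from combination 2.

8.70 kip/ft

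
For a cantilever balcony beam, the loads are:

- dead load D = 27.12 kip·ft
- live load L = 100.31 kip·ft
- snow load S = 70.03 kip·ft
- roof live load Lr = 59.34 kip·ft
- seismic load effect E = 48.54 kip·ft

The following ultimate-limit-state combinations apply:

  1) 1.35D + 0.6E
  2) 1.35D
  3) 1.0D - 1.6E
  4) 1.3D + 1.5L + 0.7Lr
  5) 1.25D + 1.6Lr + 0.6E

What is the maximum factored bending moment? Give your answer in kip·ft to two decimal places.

227.26 kip·ft

1) 1.35(27.12) + 0.6(48.54) = 65.74
2) 1.35(27.12) = 36.61
3) 1.0(27.12) - 1.6(48.54) = -50.54
4) 1.3(27.12) + 1.5(100.31) + 0.7(59.34) = 227.26
5) 1.25(27.12) + 1.6(59.34) + 0.6(48.54) = 157.97
Maximum is from combination 4.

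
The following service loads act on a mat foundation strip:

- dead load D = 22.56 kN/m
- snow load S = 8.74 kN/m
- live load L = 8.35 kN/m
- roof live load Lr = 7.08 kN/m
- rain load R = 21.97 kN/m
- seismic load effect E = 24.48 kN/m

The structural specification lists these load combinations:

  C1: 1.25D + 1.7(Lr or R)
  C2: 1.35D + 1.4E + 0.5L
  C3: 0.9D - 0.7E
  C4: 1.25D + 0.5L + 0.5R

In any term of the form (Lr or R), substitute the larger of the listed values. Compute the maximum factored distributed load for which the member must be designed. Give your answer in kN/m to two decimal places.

68.90 kN/m

(Lr or R) → R = 21.97 kN/m.
C1: 1.25(22.56) + 1.7(21.97) = 28.20 + 37.35 = 65.55
C2: 1.35(22.56) + 1.4(24.48) + 0.5(8.35) = 68.90
C3: 0.9(22.56) - 0.7(24.48) = 3.17
C4: 1.25(22.56) + 0.5(8.35) + 0.5(21.97) = 43.36
Maximum is from combination 2.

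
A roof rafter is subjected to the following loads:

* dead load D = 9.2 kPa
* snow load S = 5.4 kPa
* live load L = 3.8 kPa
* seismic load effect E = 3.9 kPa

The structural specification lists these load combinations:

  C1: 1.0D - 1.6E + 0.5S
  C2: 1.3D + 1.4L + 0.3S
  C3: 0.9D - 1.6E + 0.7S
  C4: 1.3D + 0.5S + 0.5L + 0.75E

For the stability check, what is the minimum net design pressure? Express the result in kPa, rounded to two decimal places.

5.66 kPa

C1: 1.0(9.2) - 1.6(3.9) + 0.5(5.4) = 9.20 - 6.24 + 2.70 = 5.66
C2: 1.3(9.2) + 1.4(3.8) + 0.3(5.4) = 11.96 + 5.32 + 1.62 = 18.90
C3: 0.9(9.2) - 1.6(3.9) + 0.7(5.4) = 8.28 - 6.24 + 3.78 = 5.82
C4: 1.3(9.2) + 0.5(5.4) + 0.5(3.8) + 0.75(3.9) = 11.96 + 2.70 + 1.90 + 2.93 = 19.49
Combination 1 gives the minimum: 5.66 kPa.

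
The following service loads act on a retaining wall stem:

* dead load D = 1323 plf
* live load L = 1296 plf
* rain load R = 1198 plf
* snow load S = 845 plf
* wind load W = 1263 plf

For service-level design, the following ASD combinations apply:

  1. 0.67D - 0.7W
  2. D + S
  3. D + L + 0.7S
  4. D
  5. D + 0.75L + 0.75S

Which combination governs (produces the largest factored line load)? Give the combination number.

Combination 3

1. 0.67(1323) - 0.7(1263) = 886.41 - 884.10 = 2.31
2. 1.0(1323) + 1.0(845) = 1323.00 + 845.00 = 2168.00
3. 1.0(1323) + 1.0(1296) + 0.7(845) = 1323.00 + 1296.00 + 591.50 = 3210.50
4. 1.0(1323) = 1323.00
5. 1.0(1323) + 0.75(1296) + 0.75(845) = 1323.00 + 972.00 + 633.75 = 2928.75
The largest value is 3210.50 plf from combination 3.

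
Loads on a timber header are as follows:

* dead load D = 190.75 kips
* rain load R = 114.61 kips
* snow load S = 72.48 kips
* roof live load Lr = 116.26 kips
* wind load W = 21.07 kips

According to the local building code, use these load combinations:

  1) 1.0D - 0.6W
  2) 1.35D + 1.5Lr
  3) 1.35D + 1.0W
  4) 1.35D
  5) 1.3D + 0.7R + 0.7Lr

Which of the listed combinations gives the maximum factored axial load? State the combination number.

1) 1.0(190.75) - 0.6(21.07) = 190.75 - 12.64 = 178.11
2) 1.35(190.75) + 1.5(116.26) = 257.51 + 174.39 = 431.90
3) 1.35(190.75) + 1.0(21.07) = 257.51 + 21.07 = 278.58
4) 1.35(190.75) = 257.51
5) 1.3(190.75) + 0.7(114.61) + 0.7(116.26) = 409.58
The largest value is 431.90 kips from combination 2.

Combination 2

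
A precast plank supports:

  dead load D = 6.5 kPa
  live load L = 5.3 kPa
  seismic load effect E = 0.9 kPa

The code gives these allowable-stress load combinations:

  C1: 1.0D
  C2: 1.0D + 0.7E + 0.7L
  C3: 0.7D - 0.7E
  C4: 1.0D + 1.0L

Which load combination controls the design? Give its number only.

Combination 4

C1: 1.0(6.5) = 6.5
C2: 1.0(6.5) + 0.7(0.9) + 0.7(5.3) = 10.8
C3: 0.7(6.5) - 0.7(0.9) = 3.9
C4: 1.0(6.5) + 1.0(5.3) = 11.8
The largest value is 11.8 kPa from combination 4.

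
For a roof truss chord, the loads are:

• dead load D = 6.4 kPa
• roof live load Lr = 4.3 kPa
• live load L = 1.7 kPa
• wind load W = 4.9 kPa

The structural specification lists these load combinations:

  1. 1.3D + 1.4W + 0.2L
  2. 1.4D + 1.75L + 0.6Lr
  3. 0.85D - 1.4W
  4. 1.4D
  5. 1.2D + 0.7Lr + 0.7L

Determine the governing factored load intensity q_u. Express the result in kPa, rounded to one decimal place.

15.5 kPa

1. 1.3(6.4) + 1.4(4.9) + 0.2(1.7) = 8.3 + 6.9 + 0.3 = 15.5
2. 1.4(6.4) + 1.75(1.7) + 0.6(4.3) = 14.5
3. 0.85(6.4) - 1.4(4.9) = -1.4
4. 1.4(6.4) = 9.0
5. 1.2(6.4) + 0.7(4.3) + 0.7(1.7) = 7.7 + 3.0 + 1.2 = 11.9
Maximum is from combination 1.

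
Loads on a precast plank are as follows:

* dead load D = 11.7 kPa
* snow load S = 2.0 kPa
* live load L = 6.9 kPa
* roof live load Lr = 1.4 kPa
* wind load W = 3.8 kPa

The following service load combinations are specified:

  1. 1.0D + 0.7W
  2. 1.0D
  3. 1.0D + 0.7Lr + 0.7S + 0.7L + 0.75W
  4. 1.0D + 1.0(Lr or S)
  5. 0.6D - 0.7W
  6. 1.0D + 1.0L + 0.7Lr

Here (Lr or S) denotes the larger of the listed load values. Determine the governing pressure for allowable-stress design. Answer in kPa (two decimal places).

(Lr or S) → S = 2.0 kPa.
1. 1.0(11.7) + 0.7(3.8) = 14.36
2. 1.0(11.7) = 11.70
3. 1.0(11.7) + 0.7(1.4) + 0.7(2.0) + 0.7(6.9) + 0.75(3.8) = 21.76
4. 1.0(11.7) + 1.0(2.0) = 13.70
5. 0.6(11.7) - 0.7(3.8) = 4.36
6. 1.0(11.7) + 1.0(6.9) + 0.7(1.4) = 19.58
Combination 3 governs: p = 21.76 kPa.

21.76 kPa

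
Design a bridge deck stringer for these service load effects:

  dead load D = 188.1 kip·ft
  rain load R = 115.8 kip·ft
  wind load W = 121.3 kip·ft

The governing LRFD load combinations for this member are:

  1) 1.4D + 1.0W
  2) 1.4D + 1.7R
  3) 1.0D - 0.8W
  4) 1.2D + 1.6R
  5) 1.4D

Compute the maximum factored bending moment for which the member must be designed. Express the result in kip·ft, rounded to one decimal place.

1) 1.4(188.1) + 1.0(121.3) = 384.6
2) 1.4(188.1) + 1.7(115.8) = 460.2
3) 1.0(188.1) - 0.8(121.3) = 91.1
4) 1.2(188.1) + 1.6(115.8) = 411.0
5) 1.4(188.1) = 263.3
Maximum is from combination 2.

460.2 kip·ft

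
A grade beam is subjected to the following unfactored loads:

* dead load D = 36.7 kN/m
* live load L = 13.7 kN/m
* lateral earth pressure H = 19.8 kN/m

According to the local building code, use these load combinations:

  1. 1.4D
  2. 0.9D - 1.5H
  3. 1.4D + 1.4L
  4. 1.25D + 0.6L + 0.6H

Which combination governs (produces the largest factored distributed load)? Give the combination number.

1. 1.4(36.7) = 51.38
2. 0.9(36.7) - 1.5(19.8) = 33.03 - 29.70 = 3.33
3. 1.4(36.7) + 1.4(13.7) = 51.38 + 19.18 = 70.56
4. 1.25(36.7) + 0.6(13.7) + 0.6(19.8) = 45.88 + 8.22 + 11.88 = 65.98
The largest value is 70.56 kN/m from combination 3.

Combination 3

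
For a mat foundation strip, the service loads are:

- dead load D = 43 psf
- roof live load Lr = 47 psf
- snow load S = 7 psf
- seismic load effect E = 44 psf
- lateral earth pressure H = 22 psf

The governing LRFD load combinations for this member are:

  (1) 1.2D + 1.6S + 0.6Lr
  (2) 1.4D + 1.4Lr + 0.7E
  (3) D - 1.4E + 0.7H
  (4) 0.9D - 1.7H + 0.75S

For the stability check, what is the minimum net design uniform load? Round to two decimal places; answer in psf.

(1) 1.2(43) + 1.6(7) + 0.6(47) = 91.00
(2) 1.4(43) + 1.4(47) + 0.7(44) = 156.80
(3) 1.0(43) - 1.4(44) + 0.7(22) = -3.20
(4) 0.9(43) - 1.7(22) + 0.75(7) = 6.55
Combination 3 gives the minimum: -3.20 psf.

-3.20 psf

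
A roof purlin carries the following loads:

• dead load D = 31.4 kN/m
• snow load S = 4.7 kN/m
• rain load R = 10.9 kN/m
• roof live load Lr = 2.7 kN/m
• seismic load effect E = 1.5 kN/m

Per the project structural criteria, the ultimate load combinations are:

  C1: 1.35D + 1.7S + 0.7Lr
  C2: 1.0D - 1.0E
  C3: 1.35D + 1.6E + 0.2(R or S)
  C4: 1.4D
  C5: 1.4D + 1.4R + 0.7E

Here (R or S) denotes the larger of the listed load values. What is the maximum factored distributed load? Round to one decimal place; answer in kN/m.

(R or S) → R = 10.9 kN/m.
C1: 1.35(31.4) + 1.7(4.7) + 0.7(2.7) = 42.4 + 8.0 + 1.9 = 52.3
C2: 1.0(31.4) - 1.0(1.5) = 31.4 - 1.5 = 29.9
C3: 1.35(31.4) + 1.6(1.5) + 0.2(10.9) = 42.4 + 2.4 + 2.2 = 47.0
C4: 1.4(31.4) = 44.0
C5: 1.4(31.4) + 1.4(10.9) + 0.7(1.5) = 60.3
The controlling combination is 5, giving 60.3 kN/m.

60.3 kN/m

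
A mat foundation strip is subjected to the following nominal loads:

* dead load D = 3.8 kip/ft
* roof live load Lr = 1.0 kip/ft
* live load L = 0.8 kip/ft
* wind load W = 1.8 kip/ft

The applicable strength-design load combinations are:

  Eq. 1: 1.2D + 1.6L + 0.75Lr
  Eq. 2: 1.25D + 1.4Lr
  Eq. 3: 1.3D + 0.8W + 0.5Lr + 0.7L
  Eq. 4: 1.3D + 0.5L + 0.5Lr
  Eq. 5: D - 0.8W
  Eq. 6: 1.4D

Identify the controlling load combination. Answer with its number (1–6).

Combination 3

Eq. 1: 1.2(3.8) + 1.6(0.8) + 0.75(1.0) = 4.56 + 1.28 + 0.75 = 6.59
Eq. 2: 1.25(3.8) + 1.4(1.0) = 4.75 + 1.40 = 6.15
Eq. 3: 1.3(3.8) + 0.8(1.8) + 0.5(1.0) + 0.7(0.8) = 4.94 + 1.44 + 0.50 + 0.56 = 7.44
Eq. 4: 1.3(3.8) + 0.5(0.8) + 0.5(1.0) = 4.94 + 0.40 + 0.50 = 5.84
Eq. 5: 1.0(3.8) - 0.8(1.8) = 3.80 - 1.44 = 2.36
Eq. 6: 1.4(3.8) = 5.32
The largest value is 7.44 kip/ft from combination 3.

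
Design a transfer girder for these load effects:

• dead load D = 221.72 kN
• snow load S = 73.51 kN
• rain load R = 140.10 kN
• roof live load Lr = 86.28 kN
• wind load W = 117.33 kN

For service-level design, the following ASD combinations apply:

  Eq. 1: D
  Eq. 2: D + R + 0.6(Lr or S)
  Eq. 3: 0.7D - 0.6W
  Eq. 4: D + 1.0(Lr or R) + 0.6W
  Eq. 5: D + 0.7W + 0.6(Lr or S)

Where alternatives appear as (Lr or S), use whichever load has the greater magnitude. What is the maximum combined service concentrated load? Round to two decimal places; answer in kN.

432.22 kN

(Lr or S) → Lr = 86.28 kN; (Lr or R) → R = 140.10 kN.
Eq. 1: 1.0(221.72) = 221.72
Eq. 2: 1.0(221.72) + 1.0(140.10) + 0.6(86.28) = 221.72 + 140.10 + 51.77 = 413.59
Eq. 3: 0.7(221.72) - 0.6(117.33) = 84.81
Eq. 4: 1.0(221.72) + 1.0(140.10) + 0.6(117.33) = 221.72 + 140.10 + 70.40 = 432.22
Eq. 5: 1.0(221.72) + 0.7(117.33) + 0.6(86.28) = 221.72 + 82.13 + 51.77 = 355.62
The controlling combination is 4, giving 432.22 kN.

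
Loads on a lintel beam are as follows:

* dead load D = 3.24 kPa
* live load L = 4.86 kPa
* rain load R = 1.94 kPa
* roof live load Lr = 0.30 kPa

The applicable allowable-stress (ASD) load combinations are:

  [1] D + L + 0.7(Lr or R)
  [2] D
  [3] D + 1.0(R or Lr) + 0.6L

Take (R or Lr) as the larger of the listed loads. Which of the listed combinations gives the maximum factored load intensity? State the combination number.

(Lr or R) → R = 1.94 kPa; (R or Lr) → R = 1.94 kPa.
[1] 1.0(3.24) + 1.0(4.86) + 0.7(1.94) = 9.46
[2] 1.0(3.24) = 3.24
[3] 1.0(3.24) + 1.0(1.94) + 0.6(4.86) = 8.10
The largest value is 9.46 kPa from combination 1.

Combination 1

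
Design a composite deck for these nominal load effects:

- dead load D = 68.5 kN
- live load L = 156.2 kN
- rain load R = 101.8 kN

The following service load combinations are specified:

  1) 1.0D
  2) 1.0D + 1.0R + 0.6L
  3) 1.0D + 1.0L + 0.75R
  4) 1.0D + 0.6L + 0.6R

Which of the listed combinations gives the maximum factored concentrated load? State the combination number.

1) 1.0(68.5) = 68.50
2) 1.0(68.5) + 1.0(101.8) + 0.6(156.2) = 68.50 + 101.80 + 93.72 = 264.02
3) 1.0(68.5) + 1.0(156.2) + 0.75(101.8) = 68.50 + 156.20 + 76.35 = 301.05
4) 1.0(68.5) + 0.6(156.2) + 0.6(101.8) = 68.50 + 93.72 + 61.08 = 223.30
The largest value is 301.05 kN from combination 3.

Combination 3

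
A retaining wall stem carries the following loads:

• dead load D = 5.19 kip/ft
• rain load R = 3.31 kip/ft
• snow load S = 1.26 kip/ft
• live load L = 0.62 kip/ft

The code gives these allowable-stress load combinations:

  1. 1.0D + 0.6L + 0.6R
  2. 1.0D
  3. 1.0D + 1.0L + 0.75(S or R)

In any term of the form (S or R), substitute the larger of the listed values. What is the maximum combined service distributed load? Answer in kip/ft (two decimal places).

8.29 kip/ft

(S or R) → R = 3.31 kip/ft.
1. 1.0(5.19) + 0.6(0.62) + 0.6(3.31) = 5.19 + 0.37 + 1.99 = 7.55
2. 1.0(5.19) = 5.19
3. 1.0(5.19) + 1.0(0.62) + 0.75(3.31) = 5.19 + 0.62 + 2.48 = 8.29
The controlling combination is 3, giving 8.29 kip/ft.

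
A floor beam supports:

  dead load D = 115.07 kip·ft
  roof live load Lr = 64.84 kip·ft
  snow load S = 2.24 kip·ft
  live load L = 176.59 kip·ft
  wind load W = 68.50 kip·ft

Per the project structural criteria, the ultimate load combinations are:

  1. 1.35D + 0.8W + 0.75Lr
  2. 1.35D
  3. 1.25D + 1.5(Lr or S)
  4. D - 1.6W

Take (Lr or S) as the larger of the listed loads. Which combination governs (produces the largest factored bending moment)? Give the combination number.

Combination 1

(Lr or S) → Lr = 64.84 kip·ft.
1. 1.35(115.07) + 0.8(68.50) + 0.75(64.84) = 258.77
2. 1.35(115.07) = 155.34
3. 1.25(115.07) + 1.5(64.84) = 241.10
4. 1.0(115.07) - 1.6(68.50) = 5.47
The largest value is 258.77 kip·ft from combination 1.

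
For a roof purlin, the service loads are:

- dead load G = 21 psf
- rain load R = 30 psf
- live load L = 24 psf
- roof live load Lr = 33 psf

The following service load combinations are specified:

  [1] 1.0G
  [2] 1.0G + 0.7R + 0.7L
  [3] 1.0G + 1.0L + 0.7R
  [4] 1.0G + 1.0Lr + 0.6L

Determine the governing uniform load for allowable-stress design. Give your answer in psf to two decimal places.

68.40 psf

[1] 1.0(21) = 21.00
[2] 1.0(21) + 0.7(30) + 0.7(24) = 21.00 + 21.00 + 16.80 = 58.80
[3] 1.0(21) + 1.0(24) + 0.7(30) = 21.00 + 24.00 + 21.00 = 66.00
[4] 1.0(21) + 1.0(33) + 0.6(24) = 21.00 + 33.00 + 14.40 = 68.40
The controlling combination is 4, giving 68.40 psf.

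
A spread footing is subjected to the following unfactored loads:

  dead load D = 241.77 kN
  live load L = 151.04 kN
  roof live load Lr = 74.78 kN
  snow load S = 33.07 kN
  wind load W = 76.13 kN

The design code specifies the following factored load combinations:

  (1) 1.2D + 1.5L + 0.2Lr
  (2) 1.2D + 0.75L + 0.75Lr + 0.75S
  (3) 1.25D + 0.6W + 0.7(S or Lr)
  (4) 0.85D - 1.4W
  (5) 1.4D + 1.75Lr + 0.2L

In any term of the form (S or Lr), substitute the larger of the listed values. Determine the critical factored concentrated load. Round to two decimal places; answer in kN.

531.64 kN

(S or Lr) → Lr = 74.78 kN.
(1) 1.2(241.77) + 1.5(151.04) + 0.2(74.78) = 290.12 + 226.56 + 14.96 = 531.64
(2) 1.2(241.77) + 0.75(151.04) + 0.75(74.78) + 0.75(33.07) = 290.12 + 113.28 + 56.09 + 24.80 = 484.29
(3) 1.25(241.77) + 0.6(76.13) + 0.7(74.78) = 302.21 + 45.68 + 52.35 = 400.24
(4) 0.85(241.77) - 1.4(76.13) = 205.50 - 106.58 = 98.92
(5) 1.4(241.77) + 1.75(74.78) + 0.2(151.04) = 499.55
The controlling combination is 1, giving 531.64 kN.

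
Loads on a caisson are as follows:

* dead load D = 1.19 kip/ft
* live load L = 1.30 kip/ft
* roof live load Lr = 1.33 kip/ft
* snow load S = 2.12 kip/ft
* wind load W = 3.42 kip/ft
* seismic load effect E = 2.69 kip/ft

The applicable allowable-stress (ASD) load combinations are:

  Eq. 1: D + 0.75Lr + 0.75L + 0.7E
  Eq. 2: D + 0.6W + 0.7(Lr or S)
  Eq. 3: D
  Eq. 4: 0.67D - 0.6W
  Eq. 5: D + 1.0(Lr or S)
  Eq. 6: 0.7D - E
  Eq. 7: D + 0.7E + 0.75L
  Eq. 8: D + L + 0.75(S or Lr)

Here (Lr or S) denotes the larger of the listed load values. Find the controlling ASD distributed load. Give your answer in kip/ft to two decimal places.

(Lr or S) → S = 2.12 kip/ft; (S or Lr) → S = 2.12 kip/ft.
Eq. 1: 1.0(1.19) + 0.75(1.33) + 0.75(1.30) + 0.7(2.69) = 1.19 + 1.00 + 0.98 + 1.88 = 5.05
Eq. 2: 1.0(1.19) + 0.6(3.42) + 0.7(2.12) = 4.73
Eq. 3: 1.0(1.19) = 1.19
Eq. 4: 0.67(1.19) - 0.6(3.42) = 0.80 - 2.05 = -1.25
Eq. 5: 1.0(1.19) + 1.0(2.12) = 1.19 + 2.12 = 3.31
Eq. 6: 0.7(1.19) - 1.0(2.69) = 0.83 - 2.69 = -1.86
Eq. 7: 1.0(1.19) + 0.7(2.69) + 0.75(1.30) = 1.19 + 1.88 + 0.98 = 4.05
Eq. 8: 1.0(1.19) + 1.0(1.30) + 0.75(2.12) = 1.19 + 1.30 + 1.59 = 4.08
Combination 1 governs: w = 5.05 kip/ft.

5.05 kip/ft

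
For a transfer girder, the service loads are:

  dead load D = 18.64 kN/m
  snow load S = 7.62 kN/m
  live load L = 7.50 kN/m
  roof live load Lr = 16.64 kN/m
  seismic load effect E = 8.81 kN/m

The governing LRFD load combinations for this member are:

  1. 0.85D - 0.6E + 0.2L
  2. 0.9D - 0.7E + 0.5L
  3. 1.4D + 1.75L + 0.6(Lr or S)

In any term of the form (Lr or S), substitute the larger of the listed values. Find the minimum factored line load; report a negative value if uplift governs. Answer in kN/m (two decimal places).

(Lr or S) → Lr = 16.64 kN/m.
1. 0.85(18.64) - 0.6(8.81) + 0.2(7.50) = 12.06
2. 0.9(18.64) - 0.7(8.81) + 0.5(7.50) = 16.78 - 6.17 + 3.75 = 14.36
3. 1.4(18.64) + 1.75(7.50) + 0.6(16.64) = 26.10 + 13.13 + 9.98 = 49.21
Combination 1 gives the minimum: 12.06 kN/m.

12.06 kN/m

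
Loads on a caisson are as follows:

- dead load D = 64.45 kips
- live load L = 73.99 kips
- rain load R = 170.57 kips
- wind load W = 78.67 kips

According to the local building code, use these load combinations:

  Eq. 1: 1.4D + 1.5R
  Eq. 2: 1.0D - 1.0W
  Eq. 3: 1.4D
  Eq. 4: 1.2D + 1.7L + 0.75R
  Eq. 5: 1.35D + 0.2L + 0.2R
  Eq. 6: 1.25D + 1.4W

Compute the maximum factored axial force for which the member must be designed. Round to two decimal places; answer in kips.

Eq. 1: 1.4(64.45) + 1.5(170.57) = 90.23 + 255.86 = 346.09
Eq. 2: 1.0(64.45) - 1.0(78.67) = 64.45 - 78.67 = -14.22
Eq. 3: 1.4(64.45) = 90.23
Eq. 4: 1.2(64.45) + 1.7(73.99) + 0.75(170.57) = 77.34 + 125.78 + 127.93 = 331.05
Eq. 5: 1.35(64.45) + 0.2(73.99) + 0.2(170.57) = 87.01 + 14.80 + 34.11 = 135.92
Eq. 6: 1.25(64.45) + 1.4(78.67) = 80.56 + 110.14 = 190.70
Maximum is from combination 1.

346.09 kips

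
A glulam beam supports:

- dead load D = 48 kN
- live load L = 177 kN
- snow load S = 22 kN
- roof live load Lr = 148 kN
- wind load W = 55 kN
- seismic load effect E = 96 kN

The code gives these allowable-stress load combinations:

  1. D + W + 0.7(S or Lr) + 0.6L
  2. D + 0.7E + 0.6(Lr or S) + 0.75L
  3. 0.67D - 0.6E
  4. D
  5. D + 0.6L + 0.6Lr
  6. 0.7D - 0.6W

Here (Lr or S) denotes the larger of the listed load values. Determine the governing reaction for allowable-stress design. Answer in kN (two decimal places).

336.75 kN

(S or Lr) → Lr = 148 kN; (Lr or S) → Lr = 148 kN.
1. 1.0(48) + 1.0(55) + 0.7(148) + 0.6(177) = 48.00 + 55.00 + 103.60 + 106.20 = 312.80
2. 1.0(48) + 0.7(96) + 0.6(148) + 0.75(177) = 48.00 + 67.20 + 88.80 + 132.75 = 336.75
3. 0.67(48) - 0.6(96) = 32.16 - 57.60 = -25.44
4. 1.0(48) = 48.00
5. 1.0(48) + 0.6(177) + 0.6(148) = 48.00 + 106.20 + 88.80 = 243.00
6. 0.7(48) - 0.6(55) = 33.60 - 33.00 = 0.60
The controlling combination is 2, giving 336.75 kN.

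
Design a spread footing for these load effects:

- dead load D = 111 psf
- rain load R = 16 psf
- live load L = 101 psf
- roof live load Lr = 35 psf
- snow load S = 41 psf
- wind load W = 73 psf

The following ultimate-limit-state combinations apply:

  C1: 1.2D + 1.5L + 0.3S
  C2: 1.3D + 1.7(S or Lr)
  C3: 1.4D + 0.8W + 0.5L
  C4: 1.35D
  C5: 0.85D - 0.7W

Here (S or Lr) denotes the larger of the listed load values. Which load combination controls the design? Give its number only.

(S or Lr) → S = 41 psf.
C1: 1.2(111) + 1.5(101) + 0.3(41) = 133.2 + 151.5 + 12.3 = 297.0
C2: 1.3(111) + 1.7(41) = 144.3 + 69.7 = 214.0
C3: 1.4(111) + 0.8(73) + 0.5(101) = 155.4 + 58.4 + 50.5 = 264.3
C4: 1.35(111) = 149.9
C5: 0.85(111) - 0.7(73) = 94.4 - 51.1 = 43.3
The largest value is 297.0 psf from combination 1.

Combination 1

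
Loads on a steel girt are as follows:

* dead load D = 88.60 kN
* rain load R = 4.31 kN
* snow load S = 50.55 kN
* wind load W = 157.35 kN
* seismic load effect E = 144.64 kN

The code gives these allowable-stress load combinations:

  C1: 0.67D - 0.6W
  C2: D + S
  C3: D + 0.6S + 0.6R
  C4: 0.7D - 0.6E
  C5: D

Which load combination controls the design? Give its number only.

C1: 0.67(88.60) - 0.6(157.35) = -35.05
C2: 1.0(88.60) + 1.0(50.55) = 139.15
C3: 1.0(88.60) + 0.6(50.55) + 0.6(4.31) = 121.52
C4: 0.7(88.60) - 0.6(144.64) = -24.76
C5: 1.0(88.60) = 88.60
The largest value is 139.15 kN from combination 2.

Combination 2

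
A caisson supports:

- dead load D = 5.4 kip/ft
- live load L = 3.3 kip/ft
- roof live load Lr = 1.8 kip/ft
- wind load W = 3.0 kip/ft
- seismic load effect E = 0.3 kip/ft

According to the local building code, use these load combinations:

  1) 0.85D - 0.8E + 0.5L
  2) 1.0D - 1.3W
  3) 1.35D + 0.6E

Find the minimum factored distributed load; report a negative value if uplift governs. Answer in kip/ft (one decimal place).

1) 0.85(5.4) - 0.8(0.3) + 0.5(3.3) = 6.0
2) 1.0(5.4) - 1.3(3.0) = 1.5
3) 1.35(5.4) + 0.6(0.3) = 7.5
Combination 2 gives the minimum: 1.5 kip/ft.

1.5 kip/ft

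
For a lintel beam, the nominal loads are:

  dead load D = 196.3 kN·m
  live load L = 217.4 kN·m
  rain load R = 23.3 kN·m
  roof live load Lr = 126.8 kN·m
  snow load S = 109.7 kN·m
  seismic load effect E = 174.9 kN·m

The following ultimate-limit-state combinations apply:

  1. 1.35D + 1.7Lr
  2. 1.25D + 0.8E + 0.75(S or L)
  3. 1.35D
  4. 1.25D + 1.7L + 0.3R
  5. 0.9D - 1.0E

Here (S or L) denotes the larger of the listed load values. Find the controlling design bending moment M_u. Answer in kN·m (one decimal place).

621.9 kN·m

(S or L) → L = 217.4 kN·m.
1. 1.35(196.3) + 1.7(126.8) = 265.0 + 215.6 = 480.6
2. 1.25(196.3) + 0.8(174.9) + 0.75(217.4) = 548.3
3. 1.35(196.3) = 265.0
4. 1.25(196.3) + 1.7(217.4) + 0.3(23.3) = 621.9
5. 0.9(196.3) - 1.0(174.9) = 176.7 - 174.9 = 1.8
Maximum is from combination 4.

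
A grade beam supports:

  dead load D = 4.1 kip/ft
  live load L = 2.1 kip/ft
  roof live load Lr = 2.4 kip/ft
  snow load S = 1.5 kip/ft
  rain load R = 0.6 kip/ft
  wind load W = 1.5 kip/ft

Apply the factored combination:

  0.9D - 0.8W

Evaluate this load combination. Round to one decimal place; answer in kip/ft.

0.9(4.1) - 0.8(1.5) = 3.7 - 1.2 = 2.5
w_u = 2.5 kip/ft.

2.5 kip/ft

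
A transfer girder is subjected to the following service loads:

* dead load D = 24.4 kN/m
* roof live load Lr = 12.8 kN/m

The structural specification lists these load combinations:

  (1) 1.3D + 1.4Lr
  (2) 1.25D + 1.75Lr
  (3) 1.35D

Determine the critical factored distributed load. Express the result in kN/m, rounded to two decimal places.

(1) 1.3(24.4) + 1.4(12.8) = 49.64
(2) 1.25(24.4) + 1.75(12.8) = 52.90
(3) 1.35(24.4) = 32.94
Maximum is from combination 2.

52.90 kN/m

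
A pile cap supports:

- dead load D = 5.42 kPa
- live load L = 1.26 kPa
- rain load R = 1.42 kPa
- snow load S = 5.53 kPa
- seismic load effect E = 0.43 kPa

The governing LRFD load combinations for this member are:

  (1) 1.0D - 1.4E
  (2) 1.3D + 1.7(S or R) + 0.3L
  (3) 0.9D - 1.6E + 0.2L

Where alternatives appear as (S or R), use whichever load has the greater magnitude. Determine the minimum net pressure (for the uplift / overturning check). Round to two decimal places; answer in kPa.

4.44 kPa

(S or R) → S = 5.53 kPa.
(1) 1.0(5.42) - 1.4(0.43) = 4.82
(2) 1.3(5.42) + 1.7(5.53) + 0.3(1.26) = 16.83
(3) 0.9(5.42) - 1.6(0.43) + 0.2(1.26) = 4.44
Combination 3 gives the minimum: 4.44 kPa.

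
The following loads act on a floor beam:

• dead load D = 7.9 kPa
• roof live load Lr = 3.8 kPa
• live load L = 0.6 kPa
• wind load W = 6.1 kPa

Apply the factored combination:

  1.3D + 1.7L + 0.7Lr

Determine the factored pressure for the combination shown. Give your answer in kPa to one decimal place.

14.0 kPa

1.3(7.9) + 1.7(0.6) + 0.7(3.8) = 10.3 + 1.0 + 2.7 = 14.0
p_u = 14.0 kPa.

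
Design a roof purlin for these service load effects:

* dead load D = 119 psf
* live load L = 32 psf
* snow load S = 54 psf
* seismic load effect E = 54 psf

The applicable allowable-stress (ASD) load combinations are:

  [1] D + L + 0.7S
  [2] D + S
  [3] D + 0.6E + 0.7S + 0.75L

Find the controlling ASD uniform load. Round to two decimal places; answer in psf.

213.20 psf

[1] 1.0(119) + 1.0(32) + 0.7(54) = 119.00 + 32.00 + 37.80 = 188.80
[2] 1.0(119) + 1.0(54) = 119.00 + 54.00 = 173.00
[3] 1.0(119) + 0.6(54) + 0.7(54) + 0.75(32) = 119.00 + 32.40 + 37.80 + 24.00 = 213.20
Combination 3 governs: q = 213.20 psf.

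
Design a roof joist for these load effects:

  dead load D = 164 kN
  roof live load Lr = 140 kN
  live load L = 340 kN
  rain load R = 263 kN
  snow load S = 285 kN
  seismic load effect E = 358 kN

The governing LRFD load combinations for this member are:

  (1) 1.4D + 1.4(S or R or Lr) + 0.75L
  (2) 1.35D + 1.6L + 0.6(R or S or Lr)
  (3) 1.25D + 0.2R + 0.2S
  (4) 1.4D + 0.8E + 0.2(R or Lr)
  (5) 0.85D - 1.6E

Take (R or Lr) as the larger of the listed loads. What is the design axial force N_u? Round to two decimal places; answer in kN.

(S or R or Lr) → S = 285 kN; (R or S or Lr) → S = 285 kN; (R or Lr) → R = 263 kN.
(1) 1.4(164) + 1.4(285) + 0.75(340) = 229.60 + 399.00 + 255.00 = 883.60
(2) 1.35(164) + 1.6(340) + 0.6(285) = 221.40 + 544.00 + 171.00 = 936.40
(3) 1.25(164) + 0.2(263) + 0.2(285) = 205.00 + 52.60 + 57.00 = 314.60
(4) 1.4(164) + 0.8(358) + 0.2(263) = 229.60 + 286.40 + 52.60 = 568.60
(5) 0.85(164) - 1.6(358) = 139.40 - 572.80 = -433.40
Maximum is from combination 2.

936.40 kN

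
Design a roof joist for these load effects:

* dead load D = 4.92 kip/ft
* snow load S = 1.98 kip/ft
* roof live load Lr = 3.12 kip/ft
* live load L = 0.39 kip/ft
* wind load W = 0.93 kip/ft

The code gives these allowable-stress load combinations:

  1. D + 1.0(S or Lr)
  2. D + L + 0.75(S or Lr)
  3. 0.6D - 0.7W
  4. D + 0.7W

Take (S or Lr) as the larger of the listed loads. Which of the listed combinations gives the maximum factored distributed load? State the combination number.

Combination 1

(S or Lr) → Lr = 3.12 kip/ft.
1. 1.0(4.92) + 1.0(3.12) = 4.92 + 3.12 = 8.04
2. 1.0(4.92) + 1.0(0.39) + 0.75(3.12) = 4.92 + 0.39 + 2.34 = 7.65
3. 0.6(4.92) - 0.7(0.93) = 2.95 - 0.65 = 2.30
4. 1.0(4.92) + 0.7(0.93) = 4.92 + 0.65 = 5.57
The largest value is 8.04 kip/ft from combination 1.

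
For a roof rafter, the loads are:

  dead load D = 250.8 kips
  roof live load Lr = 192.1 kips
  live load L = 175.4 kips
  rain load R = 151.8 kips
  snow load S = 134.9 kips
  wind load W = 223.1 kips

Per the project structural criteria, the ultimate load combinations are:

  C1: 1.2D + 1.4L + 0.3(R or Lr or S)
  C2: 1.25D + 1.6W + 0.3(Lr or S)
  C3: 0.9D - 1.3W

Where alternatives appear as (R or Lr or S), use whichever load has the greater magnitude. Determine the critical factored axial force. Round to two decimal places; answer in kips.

(R or Lr or S) → Lr = 192.1 kips; (Lr or S) → Lr = 192.1 kips.
C1: 1.2(250.8) + 1.4(175.4) + 0.3(192.1) = 300.96 + 245.56 + 57.63 = 604.15
C2: 1.25(250.8) + 1.6(223.1) + 0.3(192.1) = 313.50 + 356.96 + 57.63 = 728.09
C3: 0.9(250.8) - 1.3(223.1) = 225.72 - 290.03 = -64.31
Maximum is from combination 2.

728.09 kips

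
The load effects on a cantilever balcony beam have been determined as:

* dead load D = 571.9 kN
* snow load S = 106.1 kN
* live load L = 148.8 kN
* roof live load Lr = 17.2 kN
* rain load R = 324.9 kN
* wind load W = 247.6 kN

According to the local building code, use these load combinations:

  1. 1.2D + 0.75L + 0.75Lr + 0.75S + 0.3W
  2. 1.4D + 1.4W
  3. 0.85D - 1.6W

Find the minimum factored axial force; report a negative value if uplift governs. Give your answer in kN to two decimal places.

89.96 kN

1. 1.2(571.9) + 0.75(148.8) + 0.75(17.2) + 0.75(106.1) + 0.3(247.6) = 964.64
2. 1.4(571.9) + 1.4(247.6) = 1147.30
3. 0.85(571.9) - 1.6(247.6) = 89.96
Combination 3 gives the minimum: 89.96 kN.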